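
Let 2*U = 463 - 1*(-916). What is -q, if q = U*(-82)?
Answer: 56539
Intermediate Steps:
U = 1379/2 (U = (463 - 1*(-916))/2 = (463 + 916)/2 = (½)*1379 = 1379/2 ≈ 689.50)
q = -56539 (q = (1379/2)*(-82) = -56539)
-q = -1*(-56539) = 56539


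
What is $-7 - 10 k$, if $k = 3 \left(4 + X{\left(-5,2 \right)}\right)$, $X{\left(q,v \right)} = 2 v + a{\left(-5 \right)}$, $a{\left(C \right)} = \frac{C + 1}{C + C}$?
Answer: $-259$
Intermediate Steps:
$a{\left(C \right)} = \frac{1 + C}{2 C}$
$X{\left(q,v \right)} = \frac{2}{5} + 2 v$ ($X{\left(q,v \right)} = 2 v + \frac{1 - 5}{2 \left(-5\right)} = 2 v + \frac{1}{2} \left(- \frac{1}{5}\right) \left(-4\right) = 2 v + \frac{2}{5} = \frac{2}{5} + 2 v$)
$k = \frac{126}{5}$ ($k = 3 \left(4 + \left(\frac{2}{5} + 2 \cdot 2\right)\right) = 3 \left(4 + \left(\frac{2}{5} + 4\right)\right) = 3 \left(4 + \frac{22}{5}\right) = 3 \cdot \frac{42}{5} = \frac{126}{5} \approx 25.2$)
$-7 - 10 k = -7 - 252 = -259$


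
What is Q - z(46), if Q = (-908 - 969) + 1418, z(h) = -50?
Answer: -409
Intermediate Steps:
Q = -459 (Q = -1877 + 1418 = -459)
Q - z(46) = -459 - 1*(-50) = -459 + 50 = -409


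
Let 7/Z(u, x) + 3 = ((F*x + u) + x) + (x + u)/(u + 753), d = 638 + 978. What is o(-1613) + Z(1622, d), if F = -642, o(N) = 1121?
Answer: 2753523086452/2456309637 ≈ 1121.0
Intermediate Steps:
d = 1616
Z(u, x) = 7/(-3 + u - 641*x + (u + x)/(753 + u)) (Z(u, x) = 7/(-3 + (((-642*x + u) + x) + (x + u)/(u + 753))) = 7/(-3 + (((u - 642*x) + x) + (u + x)/(753 + u))) = 7/(-3 + ((u - 641*x) + (u + x)/(753 + u))) = 7/(-3 + (u - 641*x + (u + x)/(753 + u))) = 7/(-3 + u - 641*x + (u + x)/(753 + u)))
o(-1613) + Z(1622, d) = 1121 + 7*(-753 - 1*1622)/(2259 - 1*1622² - 751*1622 + 482672*1616 + 641*1622*1616) = 1121 + 7*(-753 - 1622)/(2259 - 1*2630884 - 1218122 + 779997952 + 1680158432) = 1121 + 7*(-2375)/(2259 - 2630884 - 1218122 + 779997952 + 1680158432) = 1121 + 7*(-2375)/2456309637 = 1121 + 7*(1/2456309637)*(-2375) = 1121 - 16625/2456309637 = 2753523086452/2456309637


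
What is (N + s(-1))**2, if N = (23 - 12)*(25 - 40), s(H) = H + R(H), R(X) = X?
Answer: 27889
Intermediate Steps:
s(H) = 2*H (s(H) = H + H = 2*H)
N = -165 (N = 11*(-15) = -165)
(N + s(-1))**2 = (-165 + 2*(-1))**2 = (-165 - 2)**2 = (-167)**2 = 27889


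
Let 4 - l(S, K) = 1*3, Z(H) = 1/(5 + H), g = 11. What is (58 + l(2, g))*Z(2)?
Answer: 59/7 ≈ 8.4286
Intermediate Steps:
l(S, K) = 1 (l(S, K) = 4 - 3 = 1)
(58 + l(2, g))*Z(2) = (58 + 1)/(5 + 2) = 59/7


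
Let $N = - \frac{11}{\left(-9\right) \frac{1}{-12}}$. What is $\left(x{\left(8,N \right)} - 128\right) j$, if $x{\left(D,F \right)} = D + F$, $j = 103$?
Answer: $- \frac{41612}{3} \approx -13871.0$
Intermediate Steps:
$N = - \frac{44}{3}$ ($N = - \frac{11}{\left(-9\right) \left(- \frac{1}{12}\right)} = - \frac{11}{\frac{3}{4}} = \left(-11\right) \frac{4}{3} = - \frac{44}{3} \approx -14.667$)
$\left(x{\left(8,N \right)} - 128\right) j = \left(\left(8 - \frac{44}{3}\right) - 128\right) 103 = \left(- \frac{20}{3} - 128\right) 103 = \left(- \frac{404}{3}\right) 103 = - \frac{41612}{3}$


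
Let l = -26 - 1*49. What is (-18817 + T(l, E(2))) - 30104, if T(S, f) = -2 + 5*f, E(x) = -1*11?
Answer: -48978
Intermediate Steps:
l = -75 (l = -26 - 49 = -75)
E(x) = -11
(-18817 + T(l, E(2))) - 30104 = (-18817 + (-2 + 5*(-11))) - 30104 = (-18817 + (-2 - 55)) - 30104 = (-18817 - 57) - 30104 = -18874 - 30104 = -48978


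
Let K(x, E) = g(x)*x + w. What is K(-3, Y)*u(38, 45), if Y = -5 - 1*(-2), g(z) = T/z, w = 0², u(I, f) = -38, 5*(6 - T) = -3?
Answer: -1254/5 ≈ -250.80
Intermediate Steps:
T = 33/5 (T = 6 - ⅕*(-3) = 6 + ⅗ = 33/5 ≈ 6.6000)
w = 0
g(z) = 33/(5*z)
Y = -3 (Y = -5 + 2 = -3)
K(x, E) = 33/5 (K(x, E) = (33/(5*x))*x + 0 = 33/5 + 0 = 33/5)
K(-3, Y)*u(38, 45) = (33/5)*(-38) = -1254/5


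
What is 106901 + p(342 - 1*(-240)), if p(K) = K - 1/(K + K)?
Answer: 125110211/1164 ≈ 1.0748e+5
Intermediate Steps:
p(K) = K - 1/(2*K)
106901 + p(342 - 1*(-240)) = 106901 + ((342 - 1*(-240)) - 1/(2*(342 - 1*(-240)))) = 106901 + ((342 + 240) - 1/(2*(342 + 240))) = 106901 + (582 - ½/582) = 106901 + (582 - ½*1/582) = 106901 + (582 - 1/1164) = 106901 + 677447/1164 = 125110211/1164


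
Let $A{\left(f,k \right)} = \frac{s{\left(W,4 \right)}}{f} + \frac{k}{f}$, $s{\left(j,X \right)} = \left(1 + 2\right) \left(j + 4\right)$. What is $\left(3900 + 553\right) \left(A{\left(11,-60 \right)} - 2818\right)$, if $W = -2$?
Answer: $- \frac{138274556}{11} \approx -1.257 \cdot 10^{7}$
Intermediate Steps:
$s{\left(j,X \right)} = 12 + 3 j$ ($s{\left(j,X \right)} = 3 \left(4 + j\right) = 12 + 3 j$)
$A{\left(f,k \right)} = \frac{6}{f} + \frac{k}{f}$ ($A{\left(f,k \right)} = \frac{12 + 3 \left(-2\right)}{f} + \frac{k}{f} = \frac{12 - 6}{f} + \frac{k}{f} = \frac{6}{f} + \frac{k}{f}$)
$\left(3900 + 553\right) \left(A{\left(11,-60 \right)} - 2818\right) = \left(3900 + 553\right) \left(\frac{6 - 60}{11} - 2818\right) = 4453 \left(\frac{1}{11} \left(-54\right) - 2818\right) = 4453 \left(- \frac{54}{11} - 2818\right) = 4453 \left(- \frac{31052}{11}\right) = - \frac{138274556}{11}$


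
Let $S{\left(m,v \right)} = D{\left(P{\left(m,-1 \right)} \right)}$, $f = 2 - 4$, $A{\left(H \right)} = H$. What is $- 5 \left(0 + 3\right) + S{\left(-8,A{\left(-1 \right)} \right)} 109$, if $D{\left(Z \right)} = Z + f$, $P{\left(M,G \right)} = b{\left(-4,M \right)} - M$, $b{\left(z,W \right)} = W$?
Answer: $-233$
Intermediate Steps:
$P{\left(M,G \right)} = 0$ ($P{\left(M,G \right)} = M - M = 0$)
$f = -2$ ($f = 2 - 4 = -2$)
$D{\left(Z \right)} = -2 + Z$ ($D{\left(Z \right)} = Z - 2 = -2 + Z$)
$S{\left(m,v \right)} = -2$ ($S{\left(m,v \right)} = -2 + 0 = -2$)
$- 5 \left(0 + 3\right) + S{\left(-8,A{\left(-1 \right)} \right)} 109 = - 5 \left(0 + 3\right) - 218 = \left(-5\right) 3 - 218 = -15 - 218 = -233$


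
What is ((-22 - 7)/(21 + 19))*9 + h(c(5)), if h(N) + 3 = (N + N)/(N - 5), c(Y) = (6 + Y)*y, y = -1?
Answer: -163/20 ≈ -8.1500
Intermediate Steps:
c(Y) = -6 - Y (c(Y) = (6 + Y)*(-1) = -6 - Y)
h(N) = -3 + 2*N/(-5 + N) (h(N) = -3 + (N + N)/(N - 5) = -3 + (2*N)/(-5 + N) = -3 + 2*N/(-5 + N))
((-22 - 7)/(21 + 19))*9 + h(c(5)) = ((-22 - 7)/(21 + 19))*9 + (15 - (-6 - 1*5))/(-5 + (-6 - 1*5)) = -29/40*9 + (15 - (-6 - 5))/(-5 + (-6 - 5)) = -29*1/40*9 + (15 - 1*(-11))/(-5 - 11) = -29/40*9 + (15 + 11)/(-16) = -261/40 - 1/16*26 = -261/40 - 13/8 = -163/20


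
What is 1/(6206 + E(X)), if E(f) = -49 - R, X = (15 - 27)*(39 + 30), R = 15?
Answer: 1/6142 ≈ 0.00016281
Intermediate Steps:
X = -828 (X = -12*69 = -828)
E(f) = -64 (E(f) = -49 - 1*15 = -49 - 15 = -64)
1/(6206 + E(X)) = 1/(6206 - 64) = 1/6142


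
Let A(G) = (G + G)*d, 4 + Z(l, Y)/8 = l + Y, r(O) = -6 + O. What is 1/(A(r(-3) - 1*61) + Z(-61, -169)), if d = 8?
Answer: -1/2992 ≈ -0.00033422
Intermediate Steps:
Z(l, Y) = -32 + 8*Y + 8*l (Z(l, Y) = -32 + 8*(l + Y) = -32 + 8*(Y + l) = -32 + (8*Y + 8*l) = -32 + 8*Y + 8*l)
A(G) = 16*G (A(G) = (G + G)*8 = (2*G)*8 = 16*G)
1/(A(r(-3) - 1*61) + Z(-61, -169)) = 1/(16*((-6 - 3) - 1*61) + (-32 + 8*(-169) + 8*(-61))) = 1/(16*(-9 - 61) + (-32 - 1352 - 488)) = 1/(16*(-70) - 1872) = 1/(-1120 - 1872) = 1/(-2992) = -1/2992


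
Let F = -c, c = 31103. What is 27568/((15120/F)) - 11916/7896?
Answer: -5037638141/88830 ≈ -56711.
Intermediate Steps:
F = -31103 (F = -1*31103 = -31103)
27568/((15120/F)) - 11916/7896 = 27568/((15120/(-31103))) - 11916/7896 = 27568/((15120*(-1/31103))) - 11916*1/7896 = 27568/(-15120/31103) - 993/658 = 27568*(-31103/15120) - 993/658 = -53590469/945 - 993/658 = -5037638141/88830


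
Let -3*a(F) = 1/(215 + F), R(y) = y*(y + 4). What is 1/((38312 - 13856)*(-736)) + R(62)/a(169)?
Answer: -84849901830145/17999616 ≈ -4.7140e+6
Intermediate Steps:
R(y) = y*(4 + y)
a(F) = -1/(3*(215 + F))
1/((38312 - 13856)*(-736)) + R(62)/a(169) = 1/((38312 - 13856)*(-736)) + (62*(4 + 62))/((-1/(645 + 3*169))) = -1/736/24456 + (62*66)/((-1/(645 + 507))) = (1/24456)*(-1/736) + 4092/((-1/1152)) = -1/17999616 + 4092/((-1*1/1152)) = -1/17999616 + 4092/(-1/1152) = -1/17999616 + 4092*(-1152) = -1/17999616 - 4713984 = -84849901830145/17999616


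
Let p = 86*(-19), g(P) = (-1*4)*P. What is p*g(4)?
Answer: 26144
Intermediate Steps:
g(P) = -4*P
p = -1634
p*g(4) = -(-6536)*4 = -1634*(-16) = 26144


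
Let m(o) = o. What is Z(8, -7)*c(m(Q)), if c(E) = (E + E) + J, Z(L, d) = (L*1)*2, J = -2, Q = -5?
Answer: -192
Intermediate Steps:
Z(L, d) = 2*L (Z(L, d) = L*2 = 2*L)
c(E) = -2 + 2*E (c(E) = (E + E) - 2 = 2*E - 2 = -2 + 2*E)
Z(8, -7)*c(m(Q)) = (2*8)*(-2 + 2*(-5)) = 16*(-2 - 10) = 16*(-12) = -192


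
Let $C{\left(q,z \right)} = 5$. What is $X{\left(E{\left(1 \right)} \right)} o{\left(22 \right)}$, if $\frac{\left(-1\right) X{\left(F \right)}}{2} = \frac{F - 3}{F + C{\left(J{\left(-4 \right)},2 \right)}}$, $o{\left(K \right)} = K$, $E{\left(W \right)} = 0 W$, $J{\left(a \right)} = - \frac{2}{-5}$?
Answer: $\frac{132}{5} \approx 26.4$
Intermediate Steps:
$J{\left(a \right)} = \frac{2}{5}$ ($J{\left(a \right)} = \left(-2\right) \left(- \frac{1}{5}\right) = \frac{2}{5}$)
$E{\left(W \right)} = 0$
$X{\left(F \right)} = - \frac{2 \left(-3 + F\right)}{5 + F}$ ($X{\left(F \right)} = - 2 \frac{F - 3}{F + 5} = - 2 \frac{-3 + F}{5 + F} = - \frac{2 \left(-3 + F\right)}{5 + F}$)
$X{\left(E{\left(1 \right)} \right)} o{\left(22 \right)} = \frac{2 \left(3 - 0\right)}{5 + 0} \cdot 22 = \frac{2 \left(3 + 0\right)}{5} \cdot 22 = 2 \cdot \frac{1}{5} \cdot 3 \cdot 22 = \frac{6}{5} \cdot 22 = \frac{132}{5}$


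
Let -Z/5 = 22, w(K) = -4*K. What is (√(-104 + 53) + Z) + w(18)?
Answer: -182 + I*√51 ≈ -182.0 + 7.1414*I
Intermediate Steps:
Z = -110 (Z = -5*22 = -110)
(√(-104 + 53) + Z) + w(18) = (√(-104 + 53) - 110) - 4*18 = (√(-51) - 110) - 72 = (I*√51 - 110) - 72 = (-110 + I*√51) - 72 = -182 + I*√51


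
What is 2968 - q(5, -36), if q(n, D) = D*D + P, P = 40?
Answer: 1632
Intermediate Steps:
q(n, D) = 40 + D**2 (q(n, D) = D*D + 40 = D**2 + 40 = 40 + D**2)
2968 - q(5, -36) = 2968 - (40 + (-36)**2) = 2968 - (40 + 1296) = 2968 - 1*1336 = 2968 - 1336 = 1632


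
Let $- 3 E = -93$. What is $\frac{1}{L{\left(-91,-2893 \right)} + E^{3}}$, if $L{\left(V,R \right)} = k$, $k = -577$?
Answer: $\frac{1}{29214} \approx 3.423 \cdot 10^{-5}$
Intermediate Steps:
$E = 31$ ($E = \left(- \frac{1}{3}\right) \left(-93\right) = 31$)
$L{\left(V,R \right)} = -577$
$\frac{1}{L{\left(-91,-2893 \right)} + E^{3}} = \frac{1}{-577 + 31^{3}} = \frac{1}{-577 + 29791} = \frac{1}{29214}$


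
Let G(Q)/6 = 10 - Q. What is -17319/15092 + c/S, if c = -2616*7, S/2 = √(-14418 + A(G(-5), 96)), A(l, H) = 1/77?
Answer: -17319/15092 + 9156*I*√85484245/1110185 ≈ -1.1476 + 76.252*I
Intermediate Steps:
G(Q) = 60 - 6*Q (G(Q) = 6*(10 - Q) = 60 - 6*Q)
A(l, H) = 1/77
S = 2*I*√85484245/77 (S = 2*√(-14418 + 1/77) = 2*√(-1110185/77) = 2*(I*√85484245/77) = 2*I*√85484245/77 ≈ 240.15*I)
c = -18312
-17319/15092 + c/S = -17319/15092 - 18312*(-I*√85484245/2220370) = -17319*1/15092 - (-9156)*I*√85484245/1110185 = -17319/15092 + 9156*I*√85484245/1110185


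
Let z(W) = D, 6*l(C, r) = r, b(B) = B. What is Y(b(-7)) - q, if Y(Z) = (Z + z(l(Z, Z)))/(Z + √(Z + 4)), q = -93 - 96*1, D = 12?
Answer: 9793/52 - 5*I*√3/52 ≈ 188.33 - 0.16654*I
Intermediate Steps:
l(C, r) = r/6
z(W) = 12
q = -189 (q = -93 - 96 = -189)
Y(Z) = (12 + Z)/(Z + √(4 + Z)) (Y(Z) = (Z + 12)/(Z + √(Z + 4)) = (12 + Z)/(Z + √(4 + Z)))
Y(b(-7)) - q = (12 - 7)/(-7 + √(4 - 7)) - 1*(-189) = 5/(-7 + √(-3)) + 189 = 5/(-7 + I*√3) + 189 = 189 + 5/(-7 + I*√3)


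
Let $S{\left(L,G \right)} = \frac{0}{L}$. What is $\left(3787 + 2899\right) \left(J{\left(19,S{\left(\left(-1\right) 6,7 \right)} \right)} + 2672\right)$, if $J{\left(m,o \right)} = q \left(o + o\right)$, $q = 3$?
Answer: $17864992$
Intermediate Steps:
$S{\left(L,G \right)} = 0$
$J{\left(m,o \right)} = 6 o$ ($J{\left(m,o \right)} = 3 \left(o + o\right) = 3 \cdot 2 o = 6 o$)
$\left(3787 + 2899\right) \left(J{\left(19,S{\left(\left(-1\right) 6,7 \right)} \right)} + 2672\right) = \left(3787 + 2899\right) \left(6 \cdot 0 + 2672\right) = 6686 \left(0 + 2672\right) = 6686 \cdot 2672 = 17864992$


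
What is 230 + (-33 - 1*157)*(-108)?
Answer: 20750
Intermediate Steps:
230 + (-33 - 1*157)*(-108) = 230 + (-33 - 157)*(-108) = 230 - 190*(-108) = 230 + 20520 = 20750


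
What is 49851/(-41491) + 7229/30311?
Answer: -1211095222/1257633701 ≈ -0.96300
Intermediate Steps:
49851/(-41491) + 7229/30311 = 49851*(-1/41491) + 7229*(1/30311) = -49851/41491 + 7229/30311 = -1211095222/1257633701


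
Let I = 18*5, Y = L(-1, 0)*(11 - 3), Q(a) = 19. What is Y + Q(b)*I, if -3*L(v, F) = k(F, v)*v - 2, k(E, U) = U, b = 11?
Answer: 5138/3 ≈ 1712.7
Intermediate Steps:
L(v, F) = ⅔ - v²/3 (L(v, F) = -(v*v - 2)/3 = -(v² - 2)/3 = -(-2 + v²)/3 = ⅔ - v²/3)
Y = 8/3 (Y = (⅔ - ⅓*(-1)²)*(11 - 3) = (⅔ - ⅓*1)*8 = (⅔ - ⅓)*8 = (⅓)*8 = 8/3 ≈ 2.6667)
I = 90
Y + Q(b)*I = 8/3 + 19*90 = 8/3 + 1710 = 5138/3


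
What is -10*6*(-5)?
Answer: 300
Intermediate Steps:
-10*6*(-5) = -60*(-5) = 300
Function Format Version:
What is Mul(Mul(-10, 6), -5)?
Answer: 300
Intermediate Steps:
Mul(Mul(-10, 6), -5) = Mul(-60, -5) = 300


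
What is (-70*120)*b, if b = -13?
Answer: 109200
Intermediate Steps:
(-70*120)*b = -70*120*(-13) = -8400*(-13) = 109200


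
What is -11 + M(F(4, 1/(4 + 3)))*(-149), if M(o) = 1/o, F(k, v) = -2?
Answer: 127/2 ≈ 63.500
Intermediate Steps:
-11 + M(F(4, 1/(4 + 3)))*(-149) = -11 - 149/(-2) = -11 - ½*(-149) = -11 + 149/2 = 127/2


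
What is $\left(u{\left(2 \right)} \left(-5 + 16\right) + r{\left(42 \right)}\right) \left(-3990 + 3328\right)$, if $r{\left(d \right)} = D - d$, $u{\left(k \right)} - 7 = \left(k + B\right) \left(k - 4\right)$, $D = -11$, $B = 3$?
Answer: $56932$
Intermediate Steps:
$u{\left(k \right)} = 7 + \left(-4 + k\right) \left(3 + k\right)$ ($u{\left(k \right)} = 7 + \left(k + 3\right) \left(k - 4\right) = 7 + \left(3 + k\right) \left(-4 + k\right) = 7 + \left(-4 + k\right) \left(3 + k\right)$)
$r{\left(d \right)} = -11 - d$
$\left(u{\left(2 \right)} \left(-5 + 16\right) + r{\left(42 \right)}\right) \left(-3990 + 3328\right) = \left(\left(-5 + 2^{2} - 2\right) \left(-5 + 16\right) - 53\right) \left(-3990 + 3328\right) = \left(\left(-5 + 4 - 2\right) 11 - 53\right) \left(-662\right) = \left(\left(-3\right) 11 - 53\right) \left(-662\right) = \left(-33 - 53\right) \left(-662\right) = \left(-86\right) \left(-662\right) = 56932$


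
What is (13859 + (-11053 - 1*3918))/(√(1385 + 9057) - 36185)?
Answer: 40237720/1309343783 + 1112*√10442/1309343783 ≈ 0.030818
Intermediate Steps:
(13859 + (-11053 - 1*3918))/(√(1385 + 9057) - 36185) = (13859 + (-11053 - 3918))/(√10442 - 36185) = (13859 - 14971)/(-36185 + √10442) = -1112/(-36185 + √10442)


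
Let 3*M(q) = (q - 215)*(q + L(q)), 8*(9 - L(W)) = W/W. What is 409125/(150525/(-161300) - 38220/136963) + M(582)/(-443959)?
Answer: -1284064082399455271789/3804727433086536 ≈ -3.3749e+5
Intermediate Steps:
L(W) = 71/8 (L(W) = 9 - W/(8*W) = 9 - ⅛*1 = 9 - ⅛ = 71/8)
M(q) = (-215 + q)*(71/8 + q)/3 (M(q) = ((q - 215)*(q + 71/8))/3 = ((-215 + q)*(71/8 + q))/3 = (-215 + q)*(71/8 + q)/3)
409125/(150525/(-161300) - 38220/136963) + M(582)/(-443959) = 409125/(150525/(-161300) - 38220/136963) + (-15265/24 - 1649/24*582 + (⅓)*582²)/(-443959) = 409125/(150525*(-1/161300) - 38220*1/136963) + (-15265/24 - 159953/4 + (⅓)*338724)*(-1/443959) = 409125/(-6021/6452 - 38220/136963) + (-15265/24 - 159953/4 + 112908)*(-1/443959) = 409125/(-1071249663/883685276) + (1734809/24)*(-1/443959) = 409125*(-883685276/1071249663) - 1734809/10655016 = -120512579514500/357083221 - 1734809/10655016 = -1284064082399455271789/3804727433086536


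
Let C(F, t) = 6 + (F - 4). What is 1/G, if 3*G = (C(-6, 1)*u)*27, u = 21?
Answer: -1/756 ≈ -0.0013228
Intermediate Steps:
C(F, t) = 2 + F (C(F, t) = 6 + (-4 + F) = 2 + F)
G = -756 (G = (((2 - 6)*21)*27)/3 = (-4*21*27)/3 = (-84*27)/3 = (⅓)*(-2268) = -756)
1/G = 1/(-756) = -1/756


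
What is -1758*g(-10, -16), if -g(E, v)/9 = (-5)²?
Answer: 395550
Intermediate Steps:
g(E, v) = -225 (g(E, v) = -9*(-5)² = -9*25 = -225)
-1758*g(-10, -16) = -1758*(-225) = 395550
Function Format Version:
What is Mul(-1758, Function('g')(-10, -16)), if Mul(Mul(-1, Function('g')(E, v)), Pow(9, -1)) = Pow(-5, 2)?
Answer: 395550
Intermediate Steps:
Function('g')(E, v) = -225 (Function('g')(E, v) = Mul(-9, Pow(-5, 2)) = Mul(-9, 25) = -225)
Mul(-1758, Function('g')(-10, -16)) = Mul(-1758, -225) = 395550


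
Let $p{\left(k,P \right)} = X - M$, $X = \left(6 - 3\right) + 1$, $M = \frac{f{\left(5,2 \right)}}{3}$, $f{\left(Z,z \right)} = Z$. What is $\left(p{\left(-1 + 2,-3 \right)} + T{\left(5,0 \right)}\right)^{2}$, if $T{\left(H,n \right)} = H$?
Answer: $\frac{484}{9} \approx 53.778$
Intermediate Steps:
$M = \frac{5}{3} \approx 1.6667$
$X = 4$ ($X = 3 + 1 = 4$)
$p{\left(k,P \right)} = \frac{7}{3}$ ($p{\left(k,P \right)} = 4 - \frac{5}{3} = \frac{7}{3}$)
$\left(p{\left(-1 + 2,-3 \right)} + T{\left(5,0 \right)}\right)^{2} = \left(\frac{7}{3} + 5\right)^{2} = \left(\frac{22}{3}\right)^{2} = \frac{484}{9}$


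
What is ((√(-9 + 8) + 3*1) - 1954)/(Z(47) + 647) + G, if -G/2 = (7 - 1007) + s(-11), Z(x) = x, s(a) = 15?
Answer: 1365229/694 + I/694 ≈ 1967.2 + 0.0014409*I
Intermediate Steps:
G = 1970 (G = -2*((7 - 1007) + 15) = -2*(-1000 + 15) = -2*(-985) = 1970)
((√(-9 + 8) + 3*1) - 1954)/(Z(47) + 647) + G = ((√(-9 + 8) + 3*1) - 1954)/(47 + 647) + 1970 = ((√(-1) + 3) - 1954)/694 + 1970 = ((I + 3) - 1954)*(1/694) + 1970 = ((3 + I) - 1954)*(1/694) + 1970 = (-1951 + I)*(1/694) + 1970 = (-1951/694 + I/694) + 1970 = 1365229/694 + I/694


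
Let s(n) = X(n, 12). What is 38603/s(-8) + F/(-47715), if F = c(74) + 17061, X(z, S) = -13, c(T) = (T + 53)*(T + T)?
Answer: -1842408286/620295 ≈ -2970.2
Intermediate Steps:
c(T) = 2*T*(53 + T) (c(T) = (53 + T)*(2*T) = 2*T*(53 + T))
s(n) = -13
F = 35857 (F = 2*74*(53 + 74) + 17061 = 2*74*127 + 17061 = 18796 + 17061 = 35857)
38603/s(-8) + F/(-47715) = 38603/(-13) + 35857/(-47715) = 38603*(-1/13) + 35857*(-1/47715) = -38603/13 - 35857/47715 = -1842408286/620295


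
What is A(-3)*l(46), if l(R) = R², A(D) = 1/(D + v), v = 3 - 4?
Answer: -529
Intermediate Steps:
v = -1
A(D) = 1/(-1 + D) (A(D) = 1/(D - 1) = 1/(-1 + D))
A(-3)*l(46) = 46²/(-1 - 3) = 2116/(-4) = -¼*2116 = -529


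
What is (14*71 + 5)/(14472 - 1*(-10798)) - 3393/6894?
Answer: -2190389/4839205 ≈ -0.45263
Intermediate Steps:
(14*71 + 5)/(14472 - 1*(-10798)) - 3393/6894 = (994 + 5)/(14472 + 10798) - 3393*1/6894 = 999/25270 - 377/766 = -2190389/4839205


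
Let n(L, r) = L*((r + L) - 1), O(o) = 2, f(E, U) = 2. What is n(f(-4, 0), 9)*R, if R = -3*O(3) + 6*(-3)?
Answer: -480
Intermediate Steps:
n(L, r) = L*(-1 + L + r) (n(L, r) = L*((L + r) - 1) = L*(-1 + L + r))
R = -24 (R = -3*2 + 6*(-3) = -6 - 18 = -24)
n(f(-4, 0), 9)*R = (2*(-1 + 2 + 9))*(-24) = (2*10)*(-24) = 20*(-24) = -480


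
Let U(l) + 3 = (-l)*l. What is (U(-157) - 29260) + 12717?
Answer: -41195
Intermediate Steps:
U(l) = -3 - l² (U(l) = -3 + (-l)*l = -3 - l²)
(U(-157) - 29260) + 12717 = ((-3 - 1*(-157)²) - 29260) + 12717 = ((-3 - 1*24649) - 29260) + 12717 = ((-3 - 24649) - 29260) + 12717 = (-24652 - 29260) + 12717 = -53912 + 12717 = -41195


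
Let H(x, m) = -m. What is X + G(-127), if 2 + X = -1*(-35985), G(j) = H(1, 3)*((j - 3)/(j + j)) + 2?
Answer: 4569900/127 ≈ 35983.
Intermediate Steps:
G(j) = 2 - 3*(-3 + j)/(2*j) (G(j) = (-1*3)*((j - 3)/(j + j)) + 2 = -3*(-3 + j)/(2*j) + 2 = 2 - 3*(-3 + j)/(2*j))
X = 35983 (X = -2 - 1*(-35985) = -2 + 35985 = 35983)
X + G(-127) = 35983 + (1/2)*(9 - 127)/(-127) = 35983 + (1/2)*(-1/127)*(-118) = 35983 + 59/127 = 4569900/127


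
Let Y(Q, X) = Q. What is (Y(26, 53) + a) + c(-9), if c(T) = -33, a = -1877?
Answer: -1884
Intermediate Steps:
(Y(26, 53) + a) + c(-9) = (26 - 1877) - 33 = -1851 - 33 = -1884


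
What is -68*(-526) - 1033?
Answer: 34735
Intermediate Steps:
-68*(-526) - 1033 = 35768 - 1033 = 34735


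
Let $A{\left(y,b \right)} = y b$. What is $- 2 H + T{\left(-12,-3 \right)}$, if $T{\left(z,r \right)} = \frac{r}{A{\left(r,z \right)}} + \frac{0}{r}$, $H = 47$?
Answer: $- \frac{1129}{12} \approx -94.083$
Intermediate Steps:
$A{\left(y,b \right)} = b y$
$T{\left(z,r \right)} = \frac{1}{z}$ ($T{\left(z,r \right)} = \frac{r}{z r} + \frac{0}{r} = \frac{r}{r z} + 0 = r \frac{1}{r z} + 0 = \frac{1}{z} + 0 = \frac{1}{z}$)
$- 2 H + T{\left(-12,-3 \right)} = \left(-2\right) 47 + \frac{1}{-12} = -94 - \frac{1}{12} = - \frac{1129}{12}$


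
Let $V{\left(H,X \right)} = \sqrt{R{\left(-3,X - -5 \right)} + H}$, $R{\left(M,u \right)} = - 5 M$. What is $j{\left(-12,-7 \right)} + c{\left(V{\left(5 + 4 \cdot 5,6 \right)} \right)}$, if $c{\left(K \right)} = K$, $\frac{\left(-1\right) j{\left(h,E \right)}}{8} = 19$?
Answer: $-152 + 2 \sqrt{10} \approx -145.68$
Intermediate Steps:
$j{\left(h,E \right)} = -152$ ($j{\left(h,E \right)} = \left(-8\right) 19 = -152$)
$V{\left(H,X \right)} = \sqrt{15 + H}$ ($V{\left(H,X \right)} = \sqrt{\left(-5\right) \left(-3\right) + H} = \sqrt{15 + H}$)
$j{\left(-12,-7 \right)} + c{\left(V{\left(5 + 4 \cdot 5,6 \right)} \right)} = -152 + \sqrt{15 + \left(5 + 4 \cdot 5\right)} = -152 + \sqrt{15 + \left(5 + 20\right)} = -152 + \sqrt{15 + 25} = -152 + \sqrt{40} = -152 + 2 \sqrt{10}$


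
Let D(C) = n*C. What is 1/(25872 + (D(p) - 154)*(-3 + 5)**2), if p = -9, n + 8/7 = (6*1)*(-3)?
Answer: 7/181616 ≈ 3.8543e-5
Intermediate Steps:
n = -134/7 (n = -8/7 + (6*1)*(-3) = -8/7 + 6*(-3) = -8/7 - 18 = -134/7 ≈ -19.143)
D(C) = -134*C/7
1/(25872 + (D(p) - 154)*(-3 + 5)**2) = 1/(25872 + (-134/7*(-9) - 154)*(-3 + 5)**2) = 1/(25872 + (1206/7 - 154)*2**2) = 1/(25872 + (128/7)*4) = 1/(25872 + 512/7) = 1/(181616/7) = 7/181616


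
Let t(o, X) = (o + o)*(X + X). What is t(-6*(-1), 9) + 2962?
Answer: 3178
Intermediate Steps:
t(o, X) = 4*X*o (t(o, X) = (2*o)*(2*X) = 4*X*o)
t(-6*(-1), 9) + 2962 = 4*9*(-6*(-1)) + 2962 = 4*9*6 + 2962 = 216 + 2962 = 3178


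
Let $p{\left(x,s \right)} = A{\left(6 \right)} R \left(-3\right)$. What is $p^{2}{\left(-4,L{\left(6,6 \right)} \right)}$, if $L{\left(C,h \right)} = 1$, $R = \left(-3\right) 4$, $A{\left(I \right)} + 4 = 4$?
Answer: $0$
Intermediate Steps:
$A{\left(I \right)} = 0$ ($A{\left(I \right)} = -4 + 4 = 0$)
$R = -12$
$p{\left(x,s \right)} = 0$ ($p{\left(x,s \right)} = 0 \left(-12\right) \left(-3\right) = 0 \left(-3\right) = 0$)
$p^{2}{\left(-4,L{\left(6,6 \right)} \right)} = 0^{2} = 0$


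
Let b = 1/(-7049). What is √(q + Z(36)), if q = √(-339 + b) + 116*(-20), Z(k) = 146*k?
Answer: √(145885145336 + 14098*I*√4211093747)/7049 ≈ 54.185 + 0.1699*I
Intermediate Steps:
b = -1/7049 ≈ -0.00014186
q = -2320 + 2*I*√4211093747/7049 (q = √(-339 - 1/7049) + 116*(-20) = √(-2389612/7049) - 2320 = 2*I*√4211093747/7049 - 2320 = -2320 + 2*I*√4211093747/7049 ≈ -2320.0 + 18.412*I)
√(q + Z(36)) = √((-2320 + 2*I*√4211093747/7049) + 146*36) = √((-2320 + 2*I*√4211093747/7049) + 5256) = √(2936 + 2*I*√4211093747/7049)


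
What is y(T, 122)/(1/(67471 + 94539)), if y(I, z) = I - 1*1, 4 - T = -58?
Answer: 9882610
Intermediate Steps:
T = 62 (T = 4 - 1*(-58) = 4 + 58 = 62)
y(I, z) = -1 + I (y(I, z) = I - 1 = -1 + I)
y(T, 122)/(1/(67471 + 94539)) = (-1 + 62)/(1/(67471 + 94539)) = 61/(1/162010) = 61*162010 = 9882610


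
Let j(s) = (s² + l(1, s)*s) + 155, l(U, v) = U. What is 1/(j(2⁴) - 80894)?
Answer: -1/80467 ≈ -1.2427e-5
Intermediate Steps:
j(s) = 155 + s + s² (j(s) = (s² + 1*s) + 155 = (s² + s) + 155 = (s + s²) + 155 = 155 + s + s²)
1/(j(2⁴) - 80894) = 1/((155 + 2⁴ + (2⁴)²) - 80894) = 1/((155 + 16 + 16²) - 80894) = 1/((155 + 16 + 256) - 80894) = 1/(427 - 80894) = 1/(-80467) = -1/80467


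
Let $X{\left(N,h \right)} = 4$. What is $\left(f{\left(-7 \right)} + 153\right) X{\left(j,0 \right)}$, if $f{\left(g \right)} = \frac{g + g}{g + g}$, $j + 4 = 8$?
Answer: $616$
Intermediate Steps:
$j = 4$ ($j = -4 + 8 = 4$)
$f{\left(g \right)} = 1$ ($f{\left(g \right)} = \frac{2 g}{2 g} = 2 g \frac{1}{2 g} = 1$)
$\left(f{\left(-7 \right)} + 153\right) X{\left(j,0 \right)} = \left(1 + 153\right) 4 = 154 \cdot 4 = 616$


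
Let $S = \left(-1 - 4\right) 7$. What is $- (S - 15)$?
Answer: $50$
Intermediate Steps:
$S = -35$ ($S = \left(-5\right) 7 = -35$)
$- (S - 15) = - (-35 - 15) = \left(-1\right) \left(-50\right) = 50$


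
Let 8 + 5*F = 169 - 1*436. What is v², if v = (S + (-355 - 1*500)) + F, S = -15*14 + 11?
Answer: 1229881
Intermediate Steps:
S = -199 (S = -210 + 11 = -199)
F = -55 (F = -8/5 + (169 - 1*436)/5 = -8/5 + (169 - 436)/5 = -8/5 + (⅕)*(-267) = -8/5 - 267/5 = -55)
v = -1109 (v = (-199 + (-355 - 1*500)) - 55 = (-199 + (-355 - 500)) - 55 = (-199 - 855) - 55 = -1054 - 55 = -1109)
v² = (-1109)² = 1229881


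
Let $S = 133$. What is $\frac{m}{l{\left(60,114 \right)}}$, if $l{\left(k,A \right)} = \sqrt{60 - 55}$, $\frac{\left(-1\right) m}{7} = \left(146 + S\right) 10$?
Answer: $- 3906 \sqrt{5} \approx -8734.1$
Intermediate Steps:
$m = -19530$ ($m = - 7 \left(146 + 133\right) 10 = - 7 \cdot 279 \cdot 10 = \left(-7\right) 2790 = -19530$)
$l{\left(k,A \right)} = \sqrt{5}$
$\frac{m}{l{\left(60,114 \right)}} = - \frac{19530}{\sqrt{5}} = - 19530 \frac{\sqrt{5}}{5} = - 3906 \sqrt{5}$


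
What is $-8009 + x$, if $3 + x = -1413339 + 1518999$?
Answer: $97648$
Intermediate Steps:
$x = 105657$ ($x = -3 + \left(-1413339 + 1518999\right) = -3 + 105660 = 105657$)
$-8009 + x = -8009 + 105657 = 97648$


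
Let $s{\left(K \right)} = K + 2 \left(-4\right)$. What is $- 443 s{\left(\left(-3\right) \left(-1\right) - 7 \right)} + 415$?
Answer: $5731$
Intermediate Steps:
$s{\left(K \right)} = -8 + K$ ($s{\left(K \right)} = K - 8 = -8 + K$)
$- 443 s{\left(\left(-3\right) \left(-1\right) - 7 \right)} + 415 = - 443 \left(-8 - 4\right) + 415 = \left(-443\right) \left(-12\right) + 415 = 5316 + 415 = 5731$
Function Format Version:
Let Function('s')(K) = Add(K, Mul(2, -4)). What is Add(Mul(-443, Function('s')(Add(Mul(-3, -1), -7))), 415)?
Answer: 5731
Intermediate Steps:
Function('s')(K) = Add(-8, K) (Function('s')(K) = Add(K, -8) = Add(-8, K))
Add(Mul(-443, Function('s')(Add(Mul(-3, -1), -7))), 415) = Add(Mul(-443, Add(-8, Add(Mul(-3, -1), -7))), 415) = Add(Mul(-443, Add(-8, Add(3, -7))), 415) = Add(Mul(-443, Add(-8, -4)), 415) = Add(Mul(-443, -12), 415) = Add(5316, 415) = 5731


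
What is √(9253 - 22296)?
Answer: I*√13043 ≈ 114.21*I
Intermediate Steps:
√(9253 - 22296) = √(-13043) = I*√13043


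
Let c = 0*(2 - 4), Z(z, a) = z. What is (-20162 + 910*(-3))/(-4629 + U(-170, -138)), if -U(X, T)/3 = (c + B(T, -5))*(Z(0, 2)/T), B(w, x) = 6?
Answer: 22892/4629 ≈ 4.9453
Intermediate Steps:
c = 0 (c = 0*(-2) = 0)
U(X, T) = 0 (U(X, T) = -3*(0 + 6)*0/T = -18*0 = -3*0 = 0)
(-20162 + 910*(-3))/(-4629 + U(-170, -138)) = (-20162 + 910*(-3))/(-4629 + 0) = (-20162 - 2730)/(-4629) = -22892*(-1/4629) = 22892/4629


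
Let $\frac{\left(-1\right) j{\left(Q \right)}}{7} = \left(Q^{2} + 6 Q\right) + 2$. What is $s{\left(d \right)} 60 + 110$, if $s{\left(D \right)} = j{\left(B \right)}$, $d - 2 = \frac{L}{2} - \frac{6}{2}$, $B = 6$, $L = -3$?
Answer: $-30970$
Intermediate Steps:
$d = - \frac{5}{2}$ ($d = 2 - \frac{9}{2} = - \frac{5}{2} \approx -2.5$)
$j{\left(Q \right)} = -14 - 42 Q - 7 Q^{2}$ ($j{\left(Q \right)} = - 7 \left(\left(Q^{2} + 6 Q\right) + 2\right) = - 7 \left(2 + Q^{2} + 6 Q\right) = -14 - 42 Q - 7 Q^{2}$)
$s{\left(D \right)} = -518$ ($s{\left(D \right)} = -14 - 252 - 7 \cdot 6^{2} = -14 - 252 - 252 = -518$)
$s{\left(d \right)} 60 + 110 = \left(-518\right) 60 + 110 = -31080 + 110 = -30970$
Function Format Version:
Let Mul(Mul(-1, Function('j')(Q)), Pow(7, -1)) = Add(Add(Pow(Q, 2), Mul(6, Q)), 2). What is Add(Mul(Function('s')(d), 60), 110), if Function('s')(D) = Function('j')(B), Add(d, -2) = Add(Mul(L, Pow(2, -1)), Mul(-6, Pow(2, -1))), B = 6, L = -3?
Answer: -30970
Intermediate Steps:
d = Rational(-5, 2) (d = Add(2, Add(Mul(-3, Pow(2, -1)), Mul(-6, Pow(2, -1)))) = Add(2, Add(Mul(-3, Rational(1, 2)), Mul(-6, Rational(1, 2)))) = Add(2, Add(Rational(-3, 2), -3)) = Add(2, Rational(-9, 2)) = Rational(-5, 2) ≈ -2.5000)
Function('j')(Q) = Add(-14, Mul(-42, Q), Mul(-7, Pow(Q, 2))) (Function('j')(Q) = Mul(-7, Add(Add(Pow(Q, 2), Mul(6, Q)), 2)) = Mul(-7, Add(2, Pow(Q, 2), Mul(6, Q))) = Add(-14, Mul(-42, Q), Mul(-7, Pow(Q, 2))))
Function('s')(D) = -518 (Function('s')(D) = Add(-14, Mul(-42, 6), Mul(-7, Pow(6, 2))) = Add(-14, -252, Mul(-7, 36)) = Add(-14, -252, -252) = -518)
Add(Mul(Function('s')(d), 60), 110) = Add(Mul(-518, 60), 110) = Add(-31080, 110) = -30970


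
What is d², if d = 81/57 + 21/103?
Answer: 10112400/3829849 ≈ 2.6404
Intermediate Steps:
d = 3180/1957 (d = 81*(1/57) + 21*(1/103) = 27/19 + 21/103 = 3180/1957 ≈ 1.6249)
d² = (3180/1957)² = 10112400/3829849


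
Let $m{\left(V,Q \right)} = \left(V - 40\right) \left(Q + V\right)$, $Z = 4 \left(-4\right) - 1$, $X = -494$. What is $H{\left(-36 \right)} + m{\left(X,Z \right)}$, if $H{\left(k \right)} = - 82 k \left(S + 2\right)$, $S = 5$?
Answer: $293538$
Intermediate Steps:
$Z = -17$ ($Z = -16 - 1 = -17$)
$m{\left(V,Q \right)} = \left(-40 + V\right) \left(Q + V\right)$
$H{\left(k \right)} = - 574 k$ ($H{\left(k \right)} = - 82 k \left(5 + 2\right) = - 82 k 7 = - 82 \cdot 7 k = - 574 k$)
$H{\left(-36 \right)} + m{\left(X,Z \right)} = \left(-574\right) \left(-36\right) - \left(-28838 - 244036\right) = 20664 + \left(244036 + 680 + 19760 + 8398\right) = 20664 + 272874 = 293538$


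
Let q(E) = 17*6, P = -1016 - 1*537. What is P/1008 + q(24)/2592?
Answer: -1135/756 ≈ -1.5013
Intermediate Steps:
P = -1553 (P = -1016 - 537 = -1553)
q(E) = 102
P/1008 + q(24)/2592 = -1553/1008 + 102/2592 = -1553*1/1008 + 102*(1/2592) = -1553/1008 + 17/432 = -1135/756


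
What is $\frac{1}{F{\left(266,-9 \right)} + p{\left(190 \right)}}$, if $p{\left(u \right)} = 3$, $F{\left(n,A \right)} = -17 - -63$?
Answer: $\frac{1}{49} \approx 0.020408$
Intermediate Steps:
$F{\left(n,A \right)} = 46$ ($F{\left(n,A \right)} = -17 + 63 = 46$)
$\frac{1}{F{\left(266,-9 \right)} + p{\left(190 \right)}} = \frac{1}{46 + 3} = \frac{1}{49}$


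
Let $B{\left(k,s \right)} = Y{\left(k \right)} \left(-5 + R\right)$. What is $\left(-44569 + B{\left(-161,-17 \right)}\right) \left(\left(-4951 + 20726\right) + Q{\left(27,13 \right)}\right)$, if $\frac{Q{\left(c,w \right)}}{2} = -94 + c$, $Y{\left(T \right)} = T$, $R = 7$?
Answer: $-702140131$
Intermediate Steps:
$Q{\left(c,w \right)} = -188 + 2 c$ ($Q{\left(c,w \right)} = 2 \left(-94 + c\right) = -188 + 2 c$)
$B{\left(k,s \right)} = 2 k$ ($B{\left(k,s \right)} = k \left(-5 + 7\right) = k 2 = 2 k$)
$\left(-44569 + B{\left(-161,-17 \right)}\right) \left(\left(-4951 + 20726\right) + Q{\left(27,13 \right)}\right) = \left(-44569 + 2 \left(-161\right)\right) \left(\left(-4951 + 20726\right) + \left(-188 + 2 \cdot 27\right)\right) = \left(-44569 - 322\right) \left(15775 + \left(-188 + 54\right)\right) = - 44891 \left(15775 - 134\right) = \left(-44891\right) 15641 = -702140131$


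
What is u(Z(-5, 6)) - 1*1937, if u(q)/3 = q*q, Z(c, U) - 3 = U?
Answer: -1694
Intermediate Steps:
Z(c, U) = 3 + U
u(q) = 3*q² (u(q) = 3*(q*q) = 3*q²)
u(Z(-5, 6)) - 1*1937 = 3*(3 + 6)² - 1*1937 = 3*9² - 1937 = 3*81 - 1937 = 243 - 1937 = -1694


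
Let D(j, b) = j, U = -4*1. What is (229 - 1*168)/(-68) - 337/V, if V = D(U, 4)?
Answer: 1417/17 ≈ 83.353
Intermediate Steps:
U = -4
V = -4
(229 - 1*168)/(-68) - 337/V = (229 - 1*168)/(-68) - 337/(-4) = (229 - 168)*(-1/68) - 337*(-1/4) = 61*(-1/68) + 337/4 = -61/68 + 337/4 = 1417/17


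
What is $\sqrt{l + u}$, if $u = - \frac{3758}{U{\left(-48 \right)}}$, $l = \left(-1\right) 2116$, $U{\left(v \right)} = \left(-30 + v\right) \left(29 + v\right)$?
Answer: $\frac{i \sqrt{1163247735}}{741} \approx 46.028 i$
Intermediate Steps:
$l = -2116$
$u = - \frac{1879}{741}$ ($u = - \frac{3758}{-870 + \left(-48\right)^{2} - -48} = - \frac{3758}{-870 + 2304 + 48} = - \frac{3758}{1482} = \left(-3758\right) \frac{1}{1482} = - \frac{1879}{741} \approx -2.5358$)
$\sqrt{l + u} = \sqrt{-2116 - \frac{1879}{741}} = \sqrt{- \frac{1569835}{741}} = \frac{i \sqrt{1163247735}}{741}$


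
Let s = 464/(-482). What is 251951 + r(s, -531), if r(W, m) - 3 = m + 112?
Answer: 251535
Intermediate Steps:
s = -232/241 (s = 464*(-1/482) = -232/241 ≈ -0.96266)
r(W, m) = 115 + m (r(W, m) = 3 + (m + 112) = 3 + (112 + m) = 115 + m)
251951 + r(s, -531) = 251951 + (115 - 531) = 251951 - 416 = 251535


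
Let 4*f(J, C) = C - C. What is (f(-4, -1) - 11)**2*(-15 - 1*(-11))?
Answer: -484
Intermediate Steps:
f(J, C) = 0 (f(J, C) = (C - C)/4 = (1/4)*0 = 0)
(f(-4, -1) - 11)**2*(-15 - 1*(-11)) = (0 - 11)**2*(-15 - 1*(-11)) = (-11)**2*(-15 + 11) = 121*(-4) = -484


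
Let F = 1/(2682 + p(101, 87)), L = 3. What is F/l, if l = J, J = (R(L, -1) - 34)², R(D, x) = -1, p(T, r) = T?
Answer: 1/3409175 ≈ 2.9333e-7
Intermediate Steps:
J = 1225 (J = (-1 - 34)² = (-35)² = 1225)
F = 1/2783 (F = 1/(2682 + 101) = 1/2783 ≈ 0.00035932)
l = 1225
F/l = (1/2783)/1225 = (1/2783)*(1/1225) = 1/3409175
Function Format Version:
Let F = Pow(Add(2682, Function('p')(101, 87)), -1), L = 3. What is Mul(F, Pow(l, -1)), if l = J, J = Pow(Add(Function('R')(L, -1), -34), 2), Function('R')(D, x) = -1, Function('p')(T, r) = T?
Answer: Rational(1, 3409175) ≈ 2.9333e-7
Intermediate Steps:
J = 1225 (J = Pow(Add(-1, -34), 2) = Pow(-35, 2) = 1225)
F = Rational(1, 2783) (F = Pow(Add(2682, 101), -1) = Pow(2783, -1) = Rational(1, 2783) ≈ 0.00035932)
l = 1225
Mul(F, Pow(l, -1)) = Mul(Rational(1, 2783), Pow(1225, -1)) = Mul(Rational(1, 2783), Rational(1, 1225)) = Rational(1, 3409175)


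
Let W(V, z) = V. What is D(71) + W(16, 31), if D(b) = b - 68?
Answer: 19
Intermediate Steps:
D(b) = -68 + b
D(71) + W(16, 31) = (-68 + 71) + 16 = 3 + 16 = 19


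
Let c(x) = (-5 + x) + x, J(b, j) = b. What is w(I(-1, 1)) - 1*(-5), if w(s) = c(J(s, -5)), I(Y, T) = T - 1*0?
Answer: 2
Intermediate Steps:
I(Y, T) = T (I(Y, T) = T + 0 = T)
c(x) = -5 + 2*x
w(s) = -5 + 2*s
w(I(-1, 1)) - 1*(-5) = (-5 + 2*1) - 1*(-5) = (-5 + 2) + 5 = -3 + 5 = 2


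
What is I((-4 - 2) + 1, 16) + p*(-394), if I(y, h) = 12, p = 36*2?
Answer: -28356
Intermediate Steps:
p = 72
I((-4 - 2) + 1, 16) + p*(-394) = 12 + 72*(-394) = 12 - 28368 = -28356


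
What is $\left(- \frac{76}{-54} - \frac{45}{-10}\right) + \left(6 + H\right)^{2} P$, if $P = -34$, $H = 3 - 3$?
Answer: $- \frac{65777}{54} \approx -1218.1$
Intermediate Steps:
$H = 0$ ($H = 3 - 3 = 0$)
$\left(- \frac{76}{-54} - \frac{45}{-10}\right) + \left(6 + H\right)^{2} P = \left(- \frac{76}{-54} - \frac{45}{-10}\right) + \left(6 + 0\right)^{2} \left(-34\right) = \left(\left(-76\right) \left(- \frac{1}{54}\right) - - \frac{9}{2}\right) + 6^{2} \left(-34\right) = \left(\frac{38}{27} + \frac{9}{2}\right) + 36 \left(-34\right) = \frac{319}{54} - 1224 = - \frac{65777}{54}$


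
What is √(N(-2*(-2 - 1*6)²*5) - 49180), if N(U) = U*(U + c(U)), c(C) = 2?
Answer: 2*√89785 ≈ 599.28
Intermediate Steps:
N(U) = U*(2 + U) (N(U) = U*(U + 2) = U*(2 + U))
√(N(-2*(-2 - 1*6)²*5) - 49180) = √((-2*(-2 - 1*6)²*5)*(2 - 2*(-2 - 1*6)²*5) - 49180) = √((-2*(-2 - 6)²*5)*(2 - 2*(-2 - 6)²*5) - 49180) = √((-2*(-8)²*5)*(2 - 2*(-8)²*5) - 49180) = √((-2*64*5)*(2 - 2*64*5) - 49180) = √((-128*5)*(2 - 128*5) - 49180) = √(-640*(2 - 640) - 49180) = √(-640*(-638) - 49180) = √(408320 - 49180) = √359140 = 2*√89785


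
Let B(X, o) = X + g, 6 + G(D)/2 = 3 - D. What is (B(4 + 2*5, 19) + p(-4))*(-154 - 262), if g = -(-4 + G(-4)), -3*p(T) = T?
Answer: -21632/3 ≈ -7210.7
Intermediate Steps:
G(D) = -6 - 2*D (G(D) = -12 + 2*(3 - D) = -12 + (6 - 2*D) = -6 - 2*D)
p(T) = -T/3
g = 2 (g = -(-4 + (-6 - 2*(-4))) = -(-4 + (-6 + 8)) = -(-4 + 2) = -1*(-2) = 2)
B(X, o) = 2 + X (B(X, o) = X + 2 = 2 + X)
(B(4 + 2*5, 19) + p(-4))*(-154 - 262) = ((2 + (4 + 2*5)) - ⅓*(-4))*(-154 - 262) = ((2 + (4 + 10)) + 4/3)*(-416) = ((2 + 14) + 4/3)*(-416) = (16 + 4/3)*(-416) = (52/3)*(-416) = -21632/3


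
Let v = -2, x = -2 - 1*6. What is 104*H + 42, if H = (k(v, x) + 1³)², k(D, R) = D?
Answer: 146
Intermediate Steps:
x = -8 (x = -2 - 6 = -8)
H = 1 (H = (-2 + 1³)² = (-2 + 1)² = (-1)² = 1)
104*H + 42 = 104*1 + 42 = 104 + 42 = 146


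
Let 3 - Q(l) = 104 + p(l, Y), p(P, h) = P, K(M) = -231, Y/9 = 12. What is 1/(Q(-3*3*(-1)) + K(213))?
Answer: -1/341 ≈ -0.0029326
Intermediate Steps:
Y = 108 (Y = 9*12 = 108)
Q(l) = -101 - l (Q(l) = 3 - (104 + l) = 3 + (-104 - l) = -101 - l)
1/(Q(-3*3*(-1)) + K(213)) = 1/((-101 - (-3*3)*(-1)) - 231) = 1/((-101 - (-9)*(-1)) - 231) = 1/((-101 - 1*9) - 231) = 1/((-101 - 9) - 231) = 1/(-110 - 231) = 1/(-341) = -1/341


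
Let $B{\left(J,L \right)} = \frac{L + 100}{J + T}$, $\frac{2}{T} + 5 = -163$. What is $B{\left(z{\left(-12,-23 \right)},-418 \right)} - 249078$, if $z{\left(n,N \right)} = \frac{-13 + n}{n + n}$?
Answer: $- \frac{43143918}{173} \approx -2.4939 \cdot 10^{5}$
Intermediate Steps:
$T = - \frac{1}{84}$ ($T = \frac{2}{-5 - 163} = \frac{2}{-168} = 2 \left(- \frac{1}{168}\right) = - \frac{1}{84} \approx -0.011905$)
$z{\left(n,N \right)} = \frac{-13 + n}{2 n}$
$B{\left(J,L \right)} = \frac{100 + L}{- \frac{1}{84} + J}$ ($B{\left(J,L \right)} = \frac{L + 100}{J - \frac{1}{84}} = \frac{100 + L}{- \frac{1}{84} + J}$)
$B{\left(z{\left(-12,-23 \right)},-418 \right)} - 249078 = \frac{84 \left(100 - 418\right)}{-1 + 84 \frac{-13 - 12}{2 \left(-12\right)}} - 249078 = 84 \frac{1}{-1 + 84 \cdot \frac{1}{2} \left(- \frac{1}{12}\right) \left(-25\right)} \left(-318\right) - 249078 = 84 \frac{1}{-1 + 84 \cdot \frac{25}{24}} \left(-318\right) - 249078 = 84 \frac{1}{-1 + \frac{175}{2}} \left(-318\right) - 249078 = 84 \frac{1}{\frac{173}{2}} \left(-318\right) - 249078 = 84 \cdot \frac{2}{173} \left(-318\right) - 249078 = - \frac{53424}{173} - 249078 = - \frac{43143918}{173}$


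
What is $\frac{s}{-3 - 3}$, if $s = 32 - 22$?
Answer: $- \frac{5}{3} \approx -1.6667$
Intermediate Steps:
$s = 10$
$\frac{s}{-3 - 3} = \frac{10}{-3 - 3} = \frac{10}{-6} = 10 \left(- \frac{1}{6}\right) = - \frac{5}{3}$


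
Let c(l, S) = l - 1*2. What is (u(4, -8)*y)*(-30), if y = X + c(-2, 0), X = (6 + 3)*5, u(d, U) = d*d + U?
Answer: -9840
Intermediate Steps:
u(d, U) = U + d² (u(d, U) = d² + U = U + d²)
X = 45 (X = 9*5 = 45)
c(l, S) = -2 + l (c(l, S) = l - 2 = -2 + l)
y = 41 (y = 45 + (-2 - 2) = 45 - 4 = 41)
(u(4, -8)*y)*(-30) = ((-8 + 4²)*41)*(-30) = ((-8 + 16)*41)*(-30) = (8*41)*(-30) = 328*(-30) = -9840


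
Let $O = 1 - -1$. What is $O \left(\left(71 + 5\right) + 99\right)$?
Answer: $350$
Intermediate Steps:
$O = 2$ ($O = 1 + 1 = 2$)
$O \left(\left(71 + 5\right) + 99\right) = 2 \left(\left(71 + 5\right) + 99\right) = 2 \left(76 + 99\right) = 2 \cdot 175 = 350$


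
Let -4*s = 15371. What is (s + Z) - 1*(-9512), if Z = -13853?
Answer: -32735/4 ≈ -8183.8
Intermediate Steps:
s = -15371/4 (s = -¼*15371 = -15371/4 ≈ -3842.8)
(s + Z) - 1*(-9512) = (-15371/4 - 13853) - 1*(-9512) = -70783/4 + 9512 = -32735/4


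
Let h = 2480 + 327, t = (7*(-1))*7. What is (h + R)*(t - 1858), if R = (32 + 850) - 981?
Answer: -5164156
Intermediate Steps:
R = -99 (R = 882 - 981 = -99)
t = -49 (t = -7*7 = -49)
h = 2807
(h + R)*(t - 1858) = (2807 - 99)*(-49 - 1858) = 2708*(-1907) = -5164156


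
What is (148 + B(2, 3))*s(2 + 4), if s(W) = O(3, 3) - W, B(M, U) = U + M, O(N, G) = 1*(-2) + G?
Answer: -765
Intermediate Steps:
O(N, G) = -2 + G
B(M, U) = M + U
s(W) = 1 - W (s(W) = (-2 + 3) - W = 1 - W)
(148 + B(2, 3))*s(2 + 4) = (148 + (2 + 3))*(1 - (2 + 4)) = (148 + 5)*(1 - 1*6) = 153*(1 - 6) = 153*(-5) = -765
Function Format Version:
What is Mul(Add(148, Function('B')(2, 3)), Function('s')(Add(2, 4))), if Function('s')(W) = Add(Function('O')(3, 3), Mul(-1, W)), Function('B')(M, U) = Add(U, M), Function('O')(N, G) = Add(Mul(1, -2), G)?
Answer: -765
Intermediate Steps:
Function('O')(N, G) = Add(-2, G)
Function('B')(M, U) = Add(M, U)
Function('s')(W) = Add(1, Mul(-1, W)) (Function('s')(W) = Add(Add(-2, 3), Mul(-1, W)) = Add(1, Mul(-1, W)))
Mul(Add(148, Function('B')(2, 3)), Function('s')(Add(2, 4))) = Mul(Add(148, Add(2, 3)), Add(1, Mul(-1, Add(2, 4)))) = Mul(Add(148, 5), Add(1, Mul(-1, 6))) = Mul(153, Add(1, -6)) = Mul(153, -5) = -765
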